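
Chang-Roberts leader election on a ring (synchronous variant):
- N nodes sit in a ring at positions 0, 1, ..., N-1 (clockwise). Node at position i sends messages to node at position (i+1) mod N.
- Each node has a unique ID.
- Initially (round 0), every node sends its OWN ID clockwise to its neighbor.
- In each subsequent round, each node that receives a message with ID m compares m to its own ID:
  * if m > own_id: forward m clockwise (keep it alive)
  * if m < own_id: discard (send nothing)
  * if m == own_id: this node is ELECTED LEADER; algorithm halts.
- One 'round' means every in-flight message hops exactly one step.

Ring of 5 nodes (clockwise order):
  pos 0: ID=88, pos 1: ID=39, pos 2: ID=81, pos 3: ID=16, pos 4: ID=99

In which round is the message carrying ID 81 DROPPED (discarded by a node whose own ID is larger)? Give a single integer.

Answer: 2

Derivation:
Round 1: pos1(id39) recv 88: fwd; pos2(id81) recv 39: drop; pos3(id16) recv 81: fwd; pos4(id99) recv 16: drop; pos0(id88) recv 99: fwd
Round 2: pos2(id81) recv 88: fwd; pos4(id99) recv 81: drop; pos1(id39) recv 99: fwd
Round 3: pos3(id16) recv 88: fwd; pos2(id81) recv 99: fwd
Round 4: pos4(id99) recv 88: drop; pos3(id16) recv 99: fwd
Round 5: pos4(id99) recv 99: ELECTED
Message ID 81 originates at pos 2; dropped at pos 4 in round 2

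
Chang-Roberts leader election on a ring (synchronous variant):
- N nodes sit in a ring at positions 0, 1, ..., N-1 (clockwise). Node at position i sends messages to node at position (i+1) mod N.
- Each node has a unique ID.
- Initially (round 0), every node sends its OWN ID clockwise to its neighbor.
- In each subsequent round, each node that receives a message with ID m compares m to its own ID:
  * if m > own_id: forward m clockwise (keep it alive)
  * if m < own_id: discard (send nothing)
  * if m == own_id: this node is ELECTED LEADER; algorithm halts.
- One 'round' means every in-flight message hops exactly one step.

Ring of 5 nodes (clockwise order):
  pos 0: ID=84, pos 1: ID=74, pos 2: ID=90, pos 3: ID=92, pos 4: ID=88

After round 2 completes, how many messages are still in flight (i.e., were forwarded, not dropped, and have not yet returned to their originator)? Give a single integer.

Answer: 2

Derivation:
Round 1: pos1(id74) recv 84: fwd; pos2(id90) recv 74: drop; pos3(id92) recv 90: drop; pos4(id88) recv 92: fwd; pos0(id84) recv 88: fwd
Round 2: pos2(id90) recv 84: drop; pos0(id84) recv 92: fwd; pos1(id74) recv 88: fwd
After round 2: 2 messages still in flight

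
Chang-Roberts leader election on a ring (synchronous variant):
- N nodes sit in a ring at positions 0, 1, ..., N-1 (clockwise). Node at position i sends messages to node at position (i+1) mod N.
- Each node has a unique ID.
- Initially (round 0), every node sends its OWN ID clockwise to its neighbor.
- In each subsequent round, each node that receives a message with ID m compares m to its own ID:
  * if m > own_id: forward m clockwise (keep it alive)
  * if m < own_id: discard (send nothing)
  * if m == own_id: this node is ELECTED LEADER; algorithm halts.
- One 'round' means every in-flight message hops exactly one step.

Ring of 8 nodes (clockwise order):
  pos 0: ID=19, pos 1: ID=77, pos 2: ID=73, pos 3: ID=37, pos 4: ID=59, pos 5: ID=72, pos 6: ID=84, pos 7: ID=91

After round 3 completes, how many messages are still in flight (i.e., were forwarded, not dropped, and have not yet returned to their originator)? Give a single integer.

Answer: 3

Derivation:
Round 1: pos1(id77) recv 19: drop; pos2(id73) recv 77: fwd; pos3(id37) recv 73: fwd; pos4(id59) recv 37: drop; pos5(id72) recv 59: drop; pos6(id84) recv 72: drop; pos7(id91) recv 84: drop; pos0(id19) recv 91: fwd
Round 2: pos3(id37) recv 77: fwd; pos4(id59) recv 73: fwd; pos1(id77) recv 91: fwd
Round 3: pos4(id59) recv 77: fwd; pos5(id72) recv 73: fwd; pos2(id73) recv 91: fwd
After round 3: 3 messages still in flight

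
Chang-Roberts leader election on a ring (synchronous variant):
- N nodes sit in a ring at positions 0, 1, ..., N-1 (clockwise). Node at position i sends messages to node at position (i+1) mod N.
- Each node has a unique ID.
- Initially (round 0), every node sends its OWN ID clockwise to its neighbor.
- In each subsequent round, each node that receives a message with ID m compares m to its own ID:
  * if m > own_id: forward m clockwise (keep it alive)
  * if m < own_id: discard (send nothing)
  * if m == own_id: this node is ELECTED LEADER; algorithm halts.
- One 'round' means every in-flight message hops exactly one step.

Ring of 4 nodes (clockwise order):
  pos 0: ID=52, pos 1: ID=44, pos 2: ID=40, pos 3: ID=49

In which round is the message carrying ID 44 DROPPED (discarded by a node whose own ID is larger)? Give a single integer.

Round 1: pos1(id44) recv 52: fwd; pos2(id40) recv 44: fwd; pos3(id49) recv 40: drop; pos0(id52) recv 49: drop
Round 2: pos2(id40) recv 52: fwd; pos3(id49) recv 44: drop
Round 3: pos3(id49) recv 52: fwd
Round 4: pos0(id52) recv 52: ELECTED
Message ID 44 originates at pos 1; dropped at pos 3 in round 2

Answer: 2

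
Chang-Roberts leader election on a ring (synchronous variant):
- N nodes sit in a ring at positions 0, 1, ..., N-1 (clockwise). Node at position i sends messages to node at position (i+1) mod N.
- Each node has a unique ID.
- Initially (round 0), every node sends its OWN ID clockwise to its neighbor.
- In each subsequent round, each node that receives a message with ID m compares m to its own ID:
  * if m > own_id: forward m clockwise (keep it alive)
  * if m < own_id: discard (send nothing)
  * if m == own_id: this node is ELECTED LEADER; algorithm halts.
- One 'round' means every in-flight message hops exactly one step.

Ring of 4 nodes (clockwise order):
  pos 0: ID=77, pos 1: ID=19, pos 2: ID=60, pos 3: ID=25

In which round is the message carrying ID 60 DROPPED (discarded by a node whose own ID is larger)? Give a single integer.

Round 1: pos1(id19) recv 77: fwd; pos2(id60) recv 19: drop; pos3(id25) recv 60: fwd; pos0(id77) recv 25: drop
Round 2: pos2(id60) recv 77: fwd; pos0(id77) recv 60: drop
Round 3: pos3(id25) recv 77: fwd
Round 4: pos0(id77) recv 77: ELECTED
Message ID 60 originates at pos 2; dropped at pos 0 in round 2

Answer: 2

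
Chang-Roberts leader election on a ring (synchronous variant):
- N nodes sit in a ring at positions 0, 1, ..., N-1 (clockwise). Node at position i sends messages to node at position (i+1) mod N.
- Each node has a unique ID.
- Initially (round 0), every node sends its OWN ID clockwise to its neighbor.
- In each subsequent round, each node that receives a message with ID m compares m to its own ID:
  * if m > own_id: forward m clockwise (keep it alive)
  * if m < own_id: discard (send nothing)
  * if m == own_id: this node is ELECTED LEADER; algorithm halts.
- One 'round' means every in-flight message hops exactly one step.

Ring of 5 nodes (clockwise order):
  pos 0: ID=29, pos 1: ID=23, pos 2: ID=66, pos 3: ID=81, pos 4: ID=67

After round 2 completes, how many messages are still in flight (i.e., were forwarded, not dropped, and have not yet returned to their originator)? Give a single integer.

Round 1: pos1(id23) recv 29: fwd; pos2(id66) recv 23: drop; pos3(id81) recv 66: drop; pos4(id67) recv 81: fwd; pos0(id29) recv 67: fwd
Round 2: pos2(id66) recv 29: drop; pos0(id29) recv 81: fwd; pos1(id23) recv 67: fwd
After round 2: 2 messages still in flight

Answer: 2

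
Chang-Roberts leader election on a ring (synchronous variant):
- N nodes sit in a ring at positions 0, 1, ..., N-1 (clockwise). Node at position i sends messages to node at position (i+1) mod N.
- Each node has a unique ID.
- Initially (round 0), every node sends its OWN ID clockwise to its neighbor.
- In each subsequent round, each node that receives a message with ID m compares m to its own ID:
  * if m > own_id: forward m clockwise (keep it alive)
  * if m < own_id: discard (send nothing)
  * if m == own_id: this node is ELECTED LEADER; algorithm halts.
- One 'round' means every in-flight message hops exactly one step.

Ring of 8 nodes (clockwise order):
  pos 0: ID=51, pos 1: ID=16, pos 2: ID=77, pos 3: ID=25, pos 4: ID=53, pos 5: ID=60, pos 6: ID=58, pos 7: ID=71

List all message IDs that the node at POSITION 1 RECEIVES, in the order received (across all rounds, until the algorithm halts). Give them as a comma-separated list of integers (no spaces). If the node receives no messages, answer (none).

Round 1: pos1(id16) recv 51: fwd; pos2(id77) recv 16: drop; pos3(id25) recv 77: fwd; pos4(id53) recv 25: drop; pos5(id60) recv 53: drop; pos6(id58) recv 60: fwd; pos7(id71) recv 58: drop; pos0(id51) recv 71: fwd
Round 2: pos2(id77) recv 51: drop; pos4(id53) recv 77: fwd; pos7(id71) recv 60: drop; pos1(id16) recv 71: fwd
Round 3: pos5(id60) recv 77: fwd; pos2(id77) recv 71: drop
Round 4: pos6(id58) recv 77: fwd
Round 5: pos7(id71) recv 77: fwd
Round 6: pos0(id51) recv 77: fwd
Round 7: pos1(id16) recv 77: fwd
Round 8: pos2(id77) recv 77: ELECTED

Answer: 51,71,77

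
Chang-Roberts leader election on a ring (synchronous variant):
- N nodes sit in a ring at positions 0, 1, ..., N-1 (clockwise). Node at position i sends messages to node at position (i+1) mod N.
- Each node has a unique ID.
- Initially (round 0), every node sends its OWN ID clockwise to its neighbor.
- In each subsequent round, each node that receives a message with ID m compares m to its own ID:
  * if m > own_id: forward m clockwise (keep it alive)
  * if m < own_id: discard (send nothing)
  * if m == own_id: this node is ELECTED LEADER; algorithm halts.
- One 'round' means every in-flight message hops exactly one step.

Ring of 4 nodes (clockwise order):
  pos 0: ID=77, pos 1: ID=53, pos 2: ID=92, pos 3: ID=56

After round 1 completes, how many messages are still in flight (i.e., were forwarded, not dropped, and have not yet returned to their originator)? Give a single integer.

Answer: 2

Derivation:
Round 1: pos1(id53) recv 77: fwd; pos2(id92) recv 53: drop; pos3(id56) recv 92: fwd; pos0(id77) recv 56: drop
After round 1: 2 messages still in flight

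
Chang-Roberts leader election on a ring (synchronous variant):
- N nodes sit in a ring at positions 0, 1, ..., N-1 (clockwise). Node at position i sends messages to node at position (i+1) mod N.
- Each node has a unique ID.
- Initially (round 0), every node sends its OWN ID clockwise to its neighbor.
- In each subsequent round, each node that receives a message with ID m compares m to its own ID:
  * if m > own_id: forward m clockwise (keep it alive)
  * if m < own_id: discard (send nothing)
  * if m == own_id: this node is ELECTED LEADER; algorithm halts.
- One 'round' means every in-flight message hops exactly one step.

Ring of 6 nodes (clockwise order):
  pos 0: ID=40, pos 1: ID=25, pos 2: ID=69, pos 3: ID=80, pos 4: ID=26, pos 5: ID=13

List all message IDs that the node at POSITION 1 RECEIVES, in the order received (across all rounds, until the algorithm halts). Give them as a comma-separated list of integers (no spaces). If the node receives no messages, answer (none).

Round 1: pos1(id25) recv 40: fwd; pos2(id69) recv 25: drop; pos3(id80) recv 69: drop; pos4(id26) recv 80: fwd; pos5(id13) recv 26: fwd; pos0(id40) recv 13: drop
Round 2: pos2(id69) recv 40: drop; pos5(id13) recv 80: fwd; pos0(id40) recv 26: drop
Round 3: pos0(id40) recv 80: fwd
Round 4: pos1(id25) recv 80: fwd
Round 5: pos2(id69) recv 80: fwd
Round 6: pos3(id80) recv 80: ELECTED

Answer: 40,80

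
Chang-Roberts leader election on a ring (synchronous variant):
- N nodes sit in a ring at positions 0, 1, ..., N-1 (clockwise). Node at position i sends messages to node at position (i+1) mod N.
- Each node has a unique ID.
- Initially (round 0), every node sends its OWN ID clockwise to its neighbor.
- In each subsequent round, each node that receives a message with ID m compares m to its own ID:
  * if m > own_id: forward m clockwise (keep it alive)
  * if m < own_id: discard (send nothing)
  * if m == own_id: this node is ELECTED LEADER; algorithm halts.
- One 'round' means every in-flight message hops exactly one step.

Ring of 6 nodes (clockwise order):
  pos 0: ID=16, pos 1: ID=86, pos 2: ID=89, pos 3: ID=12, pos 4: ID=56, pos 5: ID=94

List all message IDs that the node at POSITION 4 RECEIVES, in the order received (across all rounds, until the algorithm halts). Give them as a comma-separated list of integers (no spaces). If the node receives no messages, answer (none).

Answer: 12,89,94

Derivation:
Round 1: pos1(id86) recv 16: drop; pos2(id89) recv 86: drop; pos3(id12) recv 89: fwd; pos4(id56) recv 12: drop; pos5(id94) recv 56: drop; pos0(id16) recv 94: fwd
Round 2: pos4(id56) recv 89: fwd; pos1(id86) recv 94: fwd
Round 3: pos5(id94) recv 89: drop; pos2(id89) recv 94: fwd
Round 4: pos3(id12) recv 94: fwd
Round 5: pos4(id56) recv 94: fwd
Round 6: pos5(id94) recv 94: ELECTED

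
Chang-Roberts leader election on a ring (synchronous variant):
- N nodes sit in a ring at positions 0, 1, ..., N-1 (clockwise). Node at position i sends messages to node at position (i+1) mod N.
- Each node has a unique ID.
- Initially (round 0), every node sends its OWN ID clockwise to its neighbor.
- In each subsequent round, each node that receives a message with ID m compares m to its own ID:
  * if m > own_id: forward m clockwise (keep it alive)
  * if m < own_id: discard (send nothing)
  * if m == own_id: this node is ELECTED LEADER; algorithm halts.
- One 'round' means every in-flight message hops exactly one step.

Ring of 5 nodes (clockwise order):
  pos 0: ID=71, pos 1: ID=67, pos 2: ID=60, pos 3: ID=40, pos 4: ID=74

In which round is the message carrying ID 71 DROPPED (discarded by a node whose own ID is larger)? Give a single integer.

Round 1: pos1(id67) recv 71: fwd; pos2(id60) recv 67: fwd; pos3(id40) recv 60: fwd; pos4(id74) recv 40: drop; pos0(id71) recv 74: fwd
Round 2: pos2(id60) recv 71: fwd; pos3(id40) recv 67: fwd; pos4(id74) recv 60: drop; pos1(id67) recv 74: fwd
Round 3: pos3(id40) recv 71: fwd; pos4(id74) recv 67: drop; pos2(id60) recv 74: fwd
Round 4: pos4(id74) recv 71: drop; pos3(id40) recv 74: fwd
Round 5: pos4(id74) recv 74: ELECTED
Message ID 71 originates at pos 0; dropped at pos 4 in round 4

Answer: 4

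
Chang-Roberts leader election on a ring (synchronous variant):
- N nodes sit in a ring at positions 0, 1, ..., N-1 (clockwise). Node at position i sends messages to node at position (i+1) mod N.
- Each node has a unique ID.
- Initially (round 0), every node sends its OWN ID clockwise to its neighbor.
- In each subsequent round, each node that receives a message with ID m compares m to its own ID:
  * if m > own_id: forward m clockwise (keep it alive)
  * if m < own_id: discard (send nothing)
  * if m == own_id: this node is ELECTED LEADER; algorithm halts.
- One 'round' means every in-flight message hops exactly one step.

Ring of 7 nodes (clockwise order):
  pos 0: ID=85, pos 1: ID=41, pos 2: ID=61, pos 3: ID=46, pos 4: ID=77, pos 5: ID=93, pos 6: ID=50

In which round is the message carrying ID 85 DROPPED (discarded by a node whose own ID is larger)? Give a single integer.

Round 1: pos1(id41) recv 85: fwd; pos2(id61) recv 41: drop; pos3(id46) recv 61: fwd; pos4(id77) recv 46: drop; pos5(id93) recv 77: drop; pos6(id50) recv 93: fwd; pos0(id85) recv 50: drop
Round 2: pos2(id61) recv 85: fwd; pos4(id77) recv 61: drop; pos0(id85) recv 93: fwd
Round 3: pos3(id46) recv 85: fwd; pos1(id41) recv 93: fwd
Round 4: pos4(id77) recv 85: fwd; pos2(id61) recv 93: fwd
Round 5: pos5(id93) recv 85: drop; pos3(id46) recv 93: fwd
Round 6: pos4(id77) recv 93: fwd
Round 7: pos5(id93) recv 93: ELECTED
Message ID 85 originates at pos 0; dropped at pos 5 in round 5

Answer: 5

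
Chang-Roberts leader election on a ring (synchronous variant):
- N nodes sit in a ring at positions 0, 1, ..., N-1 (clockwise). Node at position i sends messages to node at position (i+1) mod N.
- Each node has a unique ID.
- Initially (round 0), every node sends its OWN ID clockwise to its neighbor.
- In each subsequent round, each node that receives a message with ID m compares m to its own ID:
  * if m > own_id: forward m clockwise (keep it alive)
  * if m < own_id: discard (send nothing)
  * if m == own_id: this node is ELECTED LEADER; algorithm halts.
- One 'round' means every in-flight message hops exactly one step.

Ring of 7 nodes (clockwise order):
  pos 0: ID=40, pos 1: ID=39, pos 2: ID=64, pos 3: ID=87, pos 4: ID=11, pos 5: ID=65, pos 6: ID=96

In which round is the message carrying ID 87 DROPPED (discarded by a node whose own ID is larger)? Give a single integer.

Answer: 3

Derivation:
Round 1: pos1(id39) recv 40: fwd; pos2(id64) recv 39: drop; pos3(id87) recv 64: drop; pos4(id11) recv 87: fwd; pos5(id65) recv 11: drop; pos6(id96) recv 65: drop; pos0(id40) recv 96: fwd
Round 2: pos2(id64) recv 40: drop; pos5(id65) recv 87: fwd; pos1(id39) recv 96: fwd
Round 3: pos6(id96) recv 87: drop; pos2(id64) recv 96: fwd
Round 4: pos3(id87) recv 96: fwd
Round 5: pos4(id11) recv 96: fwd
Round 6: pos5(id65) recv 96: fwd
Round 7: pos6(id96) recv 96: ELECTED
Message ID 87 originates at pos 3; dropped at pos 6 in round 3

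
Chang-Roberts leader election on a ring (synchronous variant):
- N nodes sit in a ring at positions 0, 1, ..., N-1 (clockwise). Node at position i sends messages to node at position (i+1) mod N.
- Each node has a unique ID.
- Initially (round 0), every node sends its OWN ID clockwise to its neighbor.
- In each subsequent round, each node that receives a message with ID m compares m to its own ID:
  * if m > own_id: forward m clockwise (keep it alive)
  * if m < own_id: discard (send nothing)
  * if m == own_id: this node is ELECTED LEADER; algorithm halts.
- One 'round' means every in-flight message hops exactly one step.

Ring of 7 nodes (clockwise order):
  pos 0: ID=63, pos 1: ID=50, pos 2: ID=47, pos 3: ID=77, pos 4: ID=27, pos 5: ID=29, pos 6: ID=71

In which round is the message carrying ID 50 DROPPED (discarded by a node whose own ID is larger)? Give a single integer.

Round 1: pos1(id50) recv 63: fwd; pos2(id47) recv 50: fwd; pos3(id77) recv 47: drop; pos4(id27) recv 77: fwd; pos5(id29) recv 27: drop; pos6(id71) recv 29: drop; pos0(id63) recv 71: fwd
Round 2: pos2(id47) recv 63: fwd; pos3(id77) recv 50: drop; pos5(id29) recv 77: fwd; pos1(id50) recv 71: fwd
Round 3: pos3(id77) recv 63: drop; pos6(id71) recv 77: fwd; pos2(id47) recv 71: fwd
Round 4: pos0(id63) recv 77: fwd; pos3(id77) recv 71: drop
Round 5: pos1(id50) recv 77: fwd
Round 6: pos2(id47) recv 77: fwd
Round 7: pos3(id77) recv 77: ELECTED
Message ID 50 originates at pos 1; dropped at pos 3 in round 2

Answer: 2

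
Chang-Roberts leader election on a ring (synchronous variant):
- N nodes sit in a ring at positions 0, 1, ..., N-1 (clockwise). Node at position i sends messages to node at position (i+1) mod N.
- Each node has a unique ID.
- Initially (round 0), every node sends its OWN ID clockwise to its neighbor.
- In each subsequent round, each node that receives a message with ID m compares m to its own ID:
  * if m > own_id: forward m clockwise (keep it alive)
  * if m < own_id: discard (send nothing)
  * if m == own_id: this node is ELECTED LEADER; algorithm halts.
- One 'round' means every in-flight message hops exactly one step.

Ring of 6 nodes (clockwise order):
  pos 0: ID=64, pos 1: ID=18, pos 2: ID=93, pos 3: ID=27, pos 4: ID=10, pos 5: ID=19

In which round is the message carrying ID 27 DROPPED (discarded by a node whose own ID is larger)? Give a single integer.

Round 1: pos1(id18) recv 64: fwd; pos2(id93) recv 18: drop; pos3(id27) recv 93: fwd; pos4(id10) recv 27: fwd; pos5(id19) recv 10: drop; pos0(id64) recv 19: drop
Round 2: pos2(id93) recv 64: drop; pos4(id10) recv 93: fwd; pos5(id19) recv 27: fwd
Round 3: pos5(id19) recv 93: fwd; pos0(id64) recv 27: drop
Round 4: pos0(id64) recv 93: fwd
Round 5: pos1(id18) recv 93: fwd
Round 6: pos2(id93) recv 93: ELECTED
Message ID 27 originates at pos 3; dropped at pos 0 in round 3

Answer: 3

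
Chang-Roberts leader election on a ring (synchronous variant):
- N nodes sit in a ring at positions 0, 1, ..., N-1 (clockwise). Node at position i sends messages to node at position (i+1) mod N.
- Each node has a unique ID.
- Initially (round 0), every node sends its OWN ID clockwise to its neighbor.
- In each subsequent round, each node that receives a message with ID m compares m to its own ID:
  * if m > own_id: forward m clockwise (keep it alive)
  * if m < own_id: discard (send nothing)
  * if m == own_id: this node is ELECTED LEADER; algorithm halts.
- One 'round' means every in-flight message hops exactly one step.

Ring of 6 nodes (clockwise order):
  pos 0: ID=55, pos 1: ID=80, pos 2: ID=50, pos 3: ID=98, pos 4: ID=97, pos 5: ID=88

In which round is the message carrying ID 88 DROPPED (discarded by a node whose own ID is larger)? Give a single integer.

Answer: 4

Derivation:
Round 1: pos1(id80) recv 55: drop; pos2(id50) recv 80: fwd; pos3(id98) recv 50: drop; pos4(id97) recv 98: fwd; pos5(id88) recv 97: fwd; pos0(id55) recv 88: fwd
Round 2: pos3(id98) recv 80: drop; pos5(id88) recv 98: fwd; pos0(id55) recv 97: fwd; pos1(id80) recv 88: fwd
Round 3: pos0(id55) recv 98: fwd; pos1(id80) recv 97: fwd; pos2(id50) recv 88: fwd
Round 4: pos1(id80) recv 98: fwd; pos2(id50) recv 97: fwd; pos3(id98) recv 88: drop
Round 5: pos2(id50) recv 98: fwd; pos3(id98) recv 97: drop
Round 6: pos3(id98) recv 98: ELECTED
Message ID 88 originates at pos 5; dropped at pos 3 in round 4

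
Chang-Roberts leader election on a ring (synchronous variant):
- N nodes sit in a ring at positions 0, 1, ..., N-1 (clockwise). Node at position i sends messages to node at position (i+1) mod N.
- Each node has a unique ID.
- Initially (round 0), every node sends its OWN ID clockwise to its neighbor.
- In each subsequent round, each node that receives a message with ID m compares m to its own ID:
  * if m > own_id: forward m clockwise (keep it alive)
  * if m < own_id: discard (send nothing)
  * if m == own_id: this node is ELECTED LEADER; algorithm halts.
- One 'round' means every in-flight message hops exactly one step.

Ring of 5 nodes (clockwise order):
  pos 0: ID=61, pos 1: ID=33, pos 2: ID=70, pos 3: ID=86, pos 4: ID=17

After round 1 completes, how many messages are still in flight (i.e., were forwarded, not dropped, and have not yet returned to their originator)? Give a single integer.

Answer: 2

Derivation:
Round 1: pos1(id33) recv 61: fwd; pos2(id70) recv 33: drop; pos3(id86) recv 70: drop; pos4(id17) recv 86: fwd; pos0(id61) recv 17: drop
After round 1: 2 messages still in flight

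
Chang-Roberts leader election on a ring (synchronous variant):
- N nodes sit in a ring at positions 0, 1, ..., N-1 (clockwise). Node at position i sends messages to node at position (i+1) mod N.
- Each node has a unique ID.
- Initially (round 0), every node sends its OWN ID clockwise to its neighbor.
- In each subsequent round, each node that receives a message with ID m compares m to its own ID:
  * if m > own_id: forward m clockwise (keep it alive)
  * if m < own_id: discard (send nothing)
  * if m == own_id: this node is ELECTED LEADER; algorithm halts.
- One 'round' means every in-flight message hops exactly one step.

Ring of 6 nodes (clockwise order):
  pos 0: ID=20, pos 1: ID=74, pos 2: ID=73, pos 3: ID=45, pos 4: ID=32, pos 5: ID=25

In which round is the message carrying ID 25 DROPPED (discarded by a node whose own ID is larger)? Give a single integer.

Answer: 2

Derivation:
Round 1: pos1(id74) recv 20: drop; pos2(id73) recv 74: fwd; pos3(id45) recv 73: fwd; pos4(id32) recv 45: fwd; pos5(id25) recv 32: fwd; pos0(id20) recv 25: fwd
Round 2: pos3(id45) recv 74: fwd; pos4(id32) recv 73: fwd; pos5(id25) recv 45: fwd; pos0(id20) recv 32: fwd; pos1(id74) recv 25: drop
Round 3: pos4(id32) recv 74: fwd; pos5(id25) recv 73: fwd; pos0(id20) recv 45: fwd; pos1(id74) recv 32: drop
Round 4: pos5(id25) recv 74: fwd; pos0(id20) recv 73: fwd; pos1(id74) recv 45: drop
Round 5: pos0(id20) recv 74: fwd; pos1(id74) recv 73: drop
Round 6: pos1(id74) recv 74: ELECTED
Message ID 25 originates at pos 5; dropped at pos 1 in round 2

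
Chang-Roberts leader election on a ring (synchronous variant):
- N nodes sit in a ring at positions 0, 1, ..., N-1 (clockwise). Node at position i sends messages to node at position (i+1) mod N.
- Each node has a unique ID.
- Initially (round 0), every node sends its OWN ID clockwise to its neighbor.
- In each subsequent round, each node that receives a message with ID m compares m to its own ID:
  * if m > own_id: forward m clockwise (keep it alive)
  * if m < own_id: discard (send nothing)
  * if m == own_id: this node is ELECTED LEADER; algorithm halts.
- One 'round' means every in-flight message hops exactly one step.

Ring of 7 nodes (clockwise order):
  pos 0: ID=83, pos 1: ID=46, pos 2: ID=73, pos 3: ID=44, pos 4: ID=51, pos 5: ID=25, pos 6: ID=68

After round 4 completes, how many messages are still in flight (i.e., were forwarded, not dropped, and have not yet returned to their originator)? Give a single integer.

Round 1: pos1(id46) recv 83: fwd; pos2(id73) recv 46: drop; pos3(id44) recv 73: fwd; pos4(id51) recv 44: drop; pos5(id25) recv 51: fwd; pos6(id68) recv 25: drop; pos0(id83) recv 68: drop
Round 2: pos2(id73) recv 83: fwd; pos4(id51) recv 73: fwd; pos6(id68) recv 51: drop
Round 3: pos3(id44) recv 83: fwd; pos5(id25) recv 73: fwd
Round 4: pos4(id51) recv 83: fwd; pos6(id68) recv 73: fwd
After round 4: 2 messages still in flight

Answer: 2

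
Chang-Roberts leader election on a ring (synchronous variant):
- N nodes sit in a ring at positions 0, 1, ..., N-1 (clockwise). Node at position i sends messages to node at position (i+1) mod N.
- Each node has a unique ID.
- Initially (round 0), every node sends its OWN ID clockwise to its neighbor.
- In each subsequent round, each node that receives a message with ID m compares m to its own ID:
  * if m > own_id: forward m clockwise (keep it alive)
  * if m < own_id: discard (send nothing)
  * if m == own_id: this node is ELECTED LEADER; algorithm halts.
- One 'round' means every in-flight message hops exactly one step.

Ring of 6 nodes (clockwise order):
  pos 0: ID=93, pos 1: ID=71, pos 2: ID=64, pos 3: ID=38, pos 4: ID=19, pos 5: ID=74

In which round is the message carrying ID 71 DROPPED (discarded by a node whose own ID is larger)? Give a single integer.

Answer: 4

Derivation:
Round 1: pos1(id71) recv 93: fwd; pos2(id64) recv 71: fwd; pos3(id38) recv 64: fwd; pos4(id19) recv 38: fwd; pos5(id74) recv 19: drop; pos0(id93) recv 74: drop
Round 2: pos2(id64) recv 93: fwd; pos3(id38) recv 71: fwd; pos4(id19) recv 64: fwd; pos5(id74) recv 38: drop
Round 3: pos3(id38) recv 93: fwd; pos4(id19) recv 71: fwd; pos5(id74) recv 64: drop
Round 4: pos4(id19) recv 93: fwd; pos5(id74) recv 71: drop
Round 5: pos5(id74) recv 93: fwd
Round 6: pos0(id93) recv 93: ELECTED
Message ID 71 originates at pos 1; dropped at pos 5 in round 4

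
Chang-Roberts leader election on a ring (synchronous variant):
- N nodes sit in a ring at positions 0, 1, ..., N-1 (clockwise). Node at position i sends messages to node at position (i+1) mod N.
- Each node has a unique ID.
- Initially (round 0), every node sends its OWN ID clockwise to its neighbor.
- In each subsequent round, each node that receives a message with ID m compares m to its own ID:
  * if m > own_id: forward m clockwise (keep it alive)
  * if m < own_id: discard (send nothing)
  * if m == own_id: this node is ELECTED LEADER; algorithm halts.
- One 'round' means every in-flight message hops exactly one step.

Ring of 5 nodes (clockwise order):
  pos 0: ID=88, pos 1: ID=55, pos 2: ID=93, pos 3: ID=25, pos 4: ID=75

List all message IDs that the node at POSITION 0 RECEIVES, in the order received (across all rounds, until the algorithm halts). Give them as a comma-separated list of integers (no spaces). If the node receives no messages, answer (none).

Answer: 75,93

Derivation:
Round 1: pos1(id55) recv 88: fwd; pos2(id93) recv 55: drop; pos3(id25) recv 93: fwd; pos4(id75) recv 25: drop; pos0(id88) recv 75: drop
Round 2: pos2(id93) recv 88: drop; pos4(id75) recv 93: fwd
Round 3: pos0(id88) recv 93: fwd
Round 4: pos1(id55) recv 93: fwd
Round 5: pos2(id93) recv 93: ELECTED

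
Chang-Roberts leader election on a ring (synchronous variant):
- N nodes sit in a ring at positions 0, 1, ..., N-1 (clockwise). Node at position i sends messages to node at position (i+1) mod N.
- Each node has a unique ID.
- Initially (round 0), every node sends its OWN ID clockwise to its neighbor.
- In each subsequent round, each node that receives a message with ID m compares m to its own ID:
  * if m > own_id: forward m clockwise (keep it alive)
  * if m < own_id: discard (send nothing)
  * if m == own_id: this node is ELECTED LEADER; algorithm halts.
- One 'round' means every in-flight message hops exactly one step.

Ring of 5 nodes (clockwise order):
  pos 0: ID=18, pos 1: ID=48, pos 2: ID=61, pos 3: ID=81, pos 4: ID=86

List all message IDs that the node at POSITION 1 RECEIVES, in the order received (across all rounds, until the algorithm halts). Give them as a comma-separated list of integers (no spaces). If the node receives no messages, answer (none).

Answer: 18,86

Derivation:
Round 1: pos1(id48) recv 18: drop; pos2(id61) recv 48: drop; pos3(id81) recv 61: drop; pos4(id86) recv 81: drop; pos0(id18) recv 86: fwd
Round 2: pos1(id48) recv 86: fwd
Round 3: pos2(id61) recv 86: fwd
Round 4: pos3(id81) recv 86: fwd
Round 5: pos4(id86) recv 86: ELECTED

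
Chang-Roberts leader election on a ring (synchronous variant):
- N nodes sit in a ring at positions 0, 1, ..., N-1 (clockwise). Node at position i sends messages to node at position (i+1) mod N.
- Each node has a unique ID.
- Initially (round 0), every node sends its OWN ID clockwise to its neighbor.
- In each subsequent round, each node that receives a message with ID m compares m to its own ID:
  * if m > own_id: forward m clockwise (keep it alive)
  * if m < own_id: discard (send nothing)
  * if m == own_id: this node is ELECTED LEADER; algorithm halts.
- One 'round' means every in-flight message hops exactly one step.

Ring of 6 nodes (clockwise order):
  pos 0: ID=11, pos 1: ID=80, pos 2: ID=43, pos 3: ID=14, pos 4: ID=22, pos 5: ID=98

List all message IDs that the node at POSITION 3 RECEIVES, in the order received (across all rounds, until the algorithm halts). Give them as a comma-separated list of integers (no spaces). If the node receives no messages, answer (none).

Round 1: pos1(id80) recv 11: drop; pos2(id43) recv 80: fwd; pos3(id14) recv 43: fwd; pos4(id22) recv 14: drop; pos5(id98) recv 22: drop; pos0(id11) recv 98: fwd
Round 2: pos3(id14) recv 80: fwd; pos4(id22) recv 43: fwd; pos1(id80) recv 98: fwd
Round 3: pos4(id22) recv 80: fwd; pos5(id98) recv 43: drop; pos2(id43) recv 98: fwd
Round 4: pos5(id98) recv 80: drop; pos3(id14) recv 98: fwd
Round 5: pos4(id22) recv 98: fwd
Round 6: pos5(id98) recv 98: ELECTED

Answer: 43,80,98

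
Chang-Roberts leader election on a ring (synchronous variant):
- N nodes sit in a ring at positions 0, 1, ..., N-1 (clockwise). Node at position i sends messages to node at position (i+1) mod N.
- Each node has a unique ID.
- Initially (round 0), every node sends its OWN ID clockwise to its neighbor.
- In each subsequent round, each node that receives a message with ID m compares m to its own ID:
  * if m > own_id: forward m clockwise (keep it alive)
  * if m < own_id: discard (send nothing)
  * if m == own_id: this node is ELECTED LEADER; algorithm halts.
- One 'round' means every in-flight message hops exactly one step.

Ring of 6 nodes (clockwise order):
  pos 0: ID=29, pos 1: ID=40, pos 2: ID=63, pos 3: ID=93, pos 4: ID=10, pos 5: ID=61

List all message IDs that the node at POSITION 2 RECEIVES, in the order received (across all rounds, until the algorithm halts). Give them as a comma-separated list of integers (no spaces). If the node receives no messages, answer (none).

Round 1: pos1(id40) recv 29: drop; pos2(id63) recv 40: drop; pos3(id93) recv 63: drop; pos4(id10) recv 93: fwd; pos5(id61) recv 10: drop; pos0(id29) recv 61: fwd
Round 2: pos5(id61) recv 93: fwd; pos1(id40) recv 61: fwd
Round 3: pos0(id29) recv 93: fwd; pos2(id63) recv 61: drop
Round 4: pos1(id40) recv 93: fwd
Round 5: pos2(id63) recv 93: fwd
Round 6: pos3(id93) recv 93: ELECTED

Answer: 40,61,93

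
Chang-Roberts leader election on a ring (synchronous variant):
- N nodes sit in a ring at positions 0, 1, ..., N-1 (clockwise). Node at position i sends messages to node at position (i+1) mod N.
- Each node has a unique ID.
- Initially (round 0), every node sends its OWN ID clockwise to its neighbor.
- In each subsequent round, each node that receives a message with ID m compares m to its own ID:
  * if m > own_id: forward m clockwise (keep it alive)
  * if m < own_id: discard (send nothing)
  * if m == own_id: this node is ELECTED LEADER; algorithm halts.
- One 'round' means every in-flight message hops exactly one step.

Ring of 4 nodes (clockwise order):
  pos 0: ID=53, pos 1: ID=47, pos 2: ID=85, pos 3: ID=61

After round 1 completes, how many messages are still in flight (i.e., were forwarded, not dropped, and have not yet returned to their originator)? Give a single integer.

Answer: 3

Derivation:
Round 1: pos1(id47) recv 53: fwd; pos2(id85) recv 47: drop; pos3(id61) recv 85: fwd; pos0(id53) recv 61: fwd
After round 1: 3 messages still in flight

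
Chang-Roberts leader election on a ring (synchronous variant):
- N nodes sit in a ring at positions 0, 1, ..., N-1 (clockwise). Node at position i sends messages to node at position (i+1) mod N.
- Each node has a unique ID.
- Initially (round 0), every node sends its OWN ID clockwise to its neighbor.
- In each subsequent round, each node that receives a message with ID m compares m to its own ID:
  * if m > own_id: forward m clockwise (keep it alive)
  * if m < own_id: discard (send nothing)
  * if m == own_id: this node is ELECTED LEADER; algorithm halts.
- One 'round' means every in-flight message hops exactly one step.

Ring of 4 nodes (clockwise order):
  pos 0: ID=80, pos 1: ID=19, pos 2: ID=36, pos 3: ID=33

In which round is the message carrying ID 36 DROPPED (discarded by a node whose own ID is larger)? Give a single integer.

Answer: 2

Derivation:
Round 1: pos1(id19) recv 80: fwd; pos2(id36) recv 19: drop; pos3(id33) recv 36: fwd; pos0(id80) recv 33: drop
Round 2: pos2(id36) recv 80: fwd; pos0(id80) recv 36: drop
Round 3: pos3(id33) recv 80: fwd
Round 4: pos0(id80) recv 80: ELECTED
Message ID 36 originates at pos 2; dropped at pos 0 in round 2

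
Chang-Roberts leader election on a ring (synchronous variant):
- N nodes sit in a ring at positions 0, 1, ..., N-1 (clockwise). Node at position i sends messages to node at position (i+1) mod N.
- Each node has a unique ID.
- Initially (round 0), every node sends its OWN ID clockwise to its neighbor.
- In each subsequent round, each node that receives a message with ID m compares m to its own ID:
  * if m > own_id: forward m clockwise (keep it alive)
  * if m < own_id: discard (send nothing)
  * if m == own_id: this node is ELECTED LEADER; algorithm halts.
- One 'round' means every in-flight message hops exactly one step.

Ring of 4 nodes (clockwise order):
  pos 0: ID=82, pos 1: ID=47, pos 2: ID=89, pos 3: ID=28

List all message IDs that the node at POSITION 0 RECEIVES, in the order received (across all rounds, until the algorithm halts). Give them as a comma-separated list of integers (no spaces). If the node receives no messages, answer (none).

Round 1: pos1(id47) recv 82: fwd; pos2(id89) recv 47: drop; pos3(id28) recv 89: fwd; pos0(id82) recv 28: drop
Round 2: pos2(id89) recv 82: drop; pos0(id82) recv 89: fwd
Round 3: pos1(id47) recv 89: fwd
Round 4: pos2(id89) recv 89: ELECTED

Answer: 28,89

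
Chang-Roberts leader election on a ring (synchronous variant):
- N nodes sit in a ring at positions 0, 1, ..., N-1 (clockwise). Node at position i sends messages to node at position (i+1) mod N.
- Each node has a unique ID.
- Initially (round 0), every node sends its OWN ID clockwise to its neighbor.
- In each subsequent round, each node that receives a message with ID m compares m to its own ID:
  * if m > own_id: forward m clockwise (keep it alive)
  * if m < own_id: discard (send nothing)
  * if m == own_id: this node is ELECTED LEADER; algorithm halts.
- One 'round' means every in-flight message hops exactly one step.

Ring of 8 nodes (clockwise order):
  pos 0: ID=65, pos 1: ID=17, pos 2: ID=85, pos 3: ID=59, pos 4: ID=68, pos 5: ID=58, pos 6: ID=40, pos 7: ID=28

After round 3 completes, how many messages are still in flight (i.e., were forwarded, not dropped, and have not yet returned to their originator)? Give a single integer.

Round 1: pos1(id17) recv 65: fwd; pos2(id85) recv 17: drop; pos3(id59) recv 85: fwd; pos4(id68) recv 59: drop; pos5(id58) recv 68: fwd; pos6(id40) recv 58: fwd; pos7(id28) recv 40: fwd; pos0(id65) recv 28: drop
Round 2: pos2(id85) recv 65: drop; pos4(id68) recv 85: fwd; pos6(id40) recv 68: fwd; pos7(id28) recv 58: fwd; pos0(id65) recv 40: drop
Round 3: pos5(id58) recv 85: fwd; pos7(id28) recv 68: fwd; pos0(id65) recv 58: drop
After round 3: 2 messages still in flight

Answer: 2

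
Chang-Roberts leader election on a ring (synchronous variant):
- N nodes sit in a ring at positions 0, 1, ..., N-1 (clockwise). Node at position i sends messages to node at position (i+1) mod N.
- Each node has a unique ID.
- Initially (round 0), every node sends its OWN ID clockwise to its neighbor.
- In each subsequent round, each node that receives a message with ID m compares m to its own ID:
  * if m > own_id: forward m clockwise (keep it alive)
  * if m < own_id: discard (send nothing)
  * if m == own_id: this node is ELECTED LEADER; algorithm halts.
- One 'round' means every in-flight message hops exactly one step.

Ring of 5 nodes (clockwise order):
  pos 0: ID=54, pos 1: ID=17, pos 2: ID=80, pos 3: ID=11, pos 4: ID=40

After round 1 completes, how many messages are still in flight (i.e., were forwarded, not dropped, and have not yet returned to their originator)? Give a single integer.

Answer: 2

Derivation:
Round 1: pos1(id17) recv 54: fwd; pos2(id80) recv 17: drop; pos3(id11) recv 80: fwd; pos4(id40) recv 11: drop; pos0(id54) recv 40: drop
After round 1: 2 messages still in flight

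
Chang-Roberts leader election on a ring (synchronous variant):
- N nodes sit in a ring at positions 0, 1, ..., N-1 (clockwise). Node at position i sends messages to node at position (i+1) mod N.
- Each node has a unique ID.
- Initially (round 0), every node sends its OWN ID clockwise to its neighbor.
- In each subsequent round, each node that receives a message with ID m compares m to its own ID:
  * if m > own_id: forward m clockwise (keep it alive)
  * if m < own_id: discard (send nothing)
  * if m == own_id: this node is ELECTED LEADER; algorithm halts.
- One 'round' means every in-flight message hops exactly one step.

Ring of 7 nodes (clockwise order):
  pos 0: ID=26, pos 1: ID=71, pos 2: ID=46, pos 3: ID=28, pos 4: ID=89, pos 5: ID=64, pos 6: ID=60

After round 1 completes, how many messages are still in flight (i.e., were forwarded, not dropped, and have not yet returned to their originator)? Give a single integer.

Round 1: pos1(id71) recv 26: drop; pos2(id46) recv 71: fwd; pos3(id28) recv 46: fwd; pos4(id89) recv 28: drop; pos5(id64) recv 89: fwd; pos6(id60) recv 64: fwd; pos0(id26) recv 60: fwd
After round 1: 5 messages still in flight

Answer: 5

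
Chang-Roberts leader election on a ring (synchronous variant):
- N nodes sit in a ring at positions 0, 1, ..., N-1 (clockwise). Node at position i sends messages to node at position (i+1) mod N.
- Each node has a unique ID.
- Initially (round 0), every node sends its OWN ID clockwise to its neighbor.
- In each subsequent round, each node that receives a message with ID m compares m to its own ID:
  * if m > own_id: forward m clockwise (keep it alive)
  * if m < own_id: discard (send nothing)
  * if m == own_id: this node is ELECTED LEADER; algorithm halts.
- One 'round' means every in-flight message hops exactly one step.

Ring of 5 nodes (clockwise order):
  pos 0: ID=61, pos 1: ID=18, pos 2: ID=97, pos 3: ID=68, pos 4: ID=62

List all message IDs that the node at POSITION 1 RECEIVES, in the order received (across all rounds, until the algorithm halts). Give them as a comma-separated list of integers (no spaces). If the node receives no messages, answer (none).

Answer: 61,62,68,97

Derivation:
Round 1: pos1(id18) recv 61: fwd; pos2(id97) recv 18: drop; pos3(id68) recv 97: fwd; pos4(id62) recv 68: fwd; pos0(id61) recv 62: fwd
Round 2: pos2(id97) recv 61: drop; pos4(id62) recv 97: fwd; pos0(id61) recv 68: fwd; pos1(id18) recv 62: fwd
Round 3: pos0(id61) recv 97: fwd; pos1(id18) recv 68: fwd; pos2(id97) recv 62: drop
Round 4: pos1(id18) recv 97: fwd; pos2(id97) recv 68: drop
Round 5: pos2(id97) recv 97: ELECTED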